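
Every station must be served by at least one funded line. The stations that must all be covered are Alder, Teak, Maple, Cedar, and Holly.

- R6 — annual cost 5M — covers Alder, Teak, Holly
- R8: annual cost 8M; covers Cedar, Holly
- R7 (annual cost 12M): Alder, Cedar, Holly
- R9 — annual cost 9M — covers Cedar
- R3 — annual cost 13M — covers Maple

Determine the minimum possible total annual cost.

26

Choose R6, R8, and R3: together they cover Alder, Teak, Maple, Cedar, Holly — every station.
Total annual cost: 5 + 8 + 13 = 26.
No cover costs less than 26.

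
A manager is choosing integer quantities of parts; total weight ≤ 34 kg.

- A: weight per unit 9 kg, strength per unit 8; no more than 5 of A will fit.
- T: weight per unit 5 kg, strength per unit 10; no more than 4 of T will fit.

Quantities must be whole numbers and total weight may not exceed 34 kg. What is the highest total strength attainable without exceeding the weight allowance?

48

T has the best ratio (10/5); taking only T gives at most 4×10 = 40 (stopped by the supply cap of 4).
Mixing does better — 1×A and 4×T: weight 29 ≤ 34, strength 1·8 + 4·10 = 48.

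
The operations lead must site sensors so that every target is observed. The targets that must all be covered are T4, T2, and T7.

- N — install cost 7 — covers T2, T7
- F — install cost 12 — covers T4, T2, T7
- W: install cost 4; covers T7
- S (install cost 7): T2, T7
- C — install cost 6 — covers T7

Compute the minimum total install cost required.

F alone covers T4, T2, T7 — every target.
Total install cost: 12.

12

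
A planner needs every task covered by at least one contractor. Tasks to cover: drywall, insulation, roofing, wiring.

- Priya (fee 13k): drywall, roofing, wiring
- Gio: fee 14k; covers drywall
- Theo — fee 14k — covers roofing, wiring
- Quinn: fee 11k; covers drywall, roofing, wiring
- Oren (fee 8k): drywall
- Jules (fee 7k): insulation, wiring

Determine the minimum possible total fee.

Choose Quinn and Jules: together they cover drywall, insulation, roofing, wiring — every task.
Total fee: 11 + 7 = 18.
No cover costs less than 18.

18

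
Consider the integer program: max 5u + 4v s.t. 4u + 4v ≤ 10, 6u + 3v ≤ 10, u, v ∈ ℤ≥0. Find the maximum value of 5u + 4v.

(u,v)=(1,1): 4·1+4·1=8≤10, 6·1+3·1=9≤10, objective 9.
(u,v)=(0,2): 4·0+4·2=8≤10, 6·0+3·2=6≤10, objective 8.
(u,v)=(1,0): 4·1+4·0=4≤10, 6·1+3·0=6≤10, objective 5.
(u,v)=(0,1): 4·0+4·1=4≤10, 6·0+3·1=3≤10, objective 4.
The best lattice point is (1,1), giving 9.

9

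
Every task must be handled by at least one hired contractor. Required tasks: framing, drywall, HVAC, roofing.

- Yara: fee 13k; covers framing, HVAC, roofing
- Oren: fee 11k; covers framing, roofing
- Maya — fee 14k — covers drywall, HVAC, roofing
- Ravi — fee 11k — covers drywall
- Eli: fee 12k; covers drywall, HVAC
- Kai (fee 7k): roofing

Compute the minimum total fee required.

This is a weighted set-cover instance.
The greedy cost-per-new-task heuristic would pick Yara and Ravi for 24, but a cheaper cover exists.
Choose Oren and Eli: together they cover framing, drywall, HVAC, roofing — every task.
Total fee: 11 + 12 = 23.
No cover costs less than 23.

23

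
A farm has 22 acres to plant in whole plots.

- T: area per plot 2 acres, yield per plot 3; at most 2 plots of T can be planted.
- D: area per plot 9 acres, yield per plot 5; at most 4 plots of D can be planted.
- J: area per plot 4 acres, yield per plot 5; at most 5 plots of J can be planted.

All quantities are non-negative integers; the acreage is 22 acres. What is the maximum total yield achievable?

T has the best ratio (3/2); taking only T gives at most 2×3 = 6 (stopped by the supply cap of 2).
Mixing does better — 1×T and 5×J: area 22 ≤ 22, yield 1·3 + 5·5 = 28.

28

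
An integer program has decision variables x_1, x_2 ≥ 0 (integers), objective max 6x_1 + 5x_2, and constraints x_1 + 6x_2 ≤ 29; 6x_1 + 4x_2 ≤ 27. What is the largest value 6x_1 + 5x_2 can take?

28

Relaxing integrality, the LP optimum is 31.59 at (x_1,x_2) = (1.44, 4.59), which is not an integer point.
(x_1,x_2)=(3,2): 1·3+6·2=15≤29, 6·3+4·2=26≤27, objective 28.
(x_1,x_2)=(2,3): 1·2+6·3=20≤29, 6·2+4·3=24≤27, objective 27.
(x_1,x_2)=(1,4): 1·1+6·4=25≤29, 6·1+4·4=22≤27, objective 26.
Maximum is 28 at (x_1,x_2)=(3,2).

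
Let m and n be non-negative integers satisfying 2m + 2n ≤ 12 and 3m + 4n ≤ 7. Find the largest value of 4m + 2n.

8

(m,n)=(2,0): 2·2+2·0=4≤12, 3·2+4·0=6≤7, objective 8.
(m,n)=(1,1): 2·1+2·1=4≤12, 3·1+4·1=7≤7, objective 6.
Maximum is 8 at (m,n)=(2,0).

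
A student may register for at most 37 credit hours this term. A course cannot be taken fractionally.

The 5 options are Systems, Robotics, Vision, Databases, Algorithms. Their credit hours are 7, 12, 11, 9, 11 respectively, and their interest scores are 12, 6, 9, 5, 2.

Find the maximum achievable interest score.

Systems + Vision + Databases: credit hours 7 + 11 + 9 = 27 ≤ 37, interest score 12 + 9 + 5 = 26.
Systems + Robotics + Vision: credit hours 7 + 12 + 11 = 30 ≤ 37, interest score 12 + 6 + 9 = 27.
Best is Systems, Robotics, and Vision with total interest score 27.

27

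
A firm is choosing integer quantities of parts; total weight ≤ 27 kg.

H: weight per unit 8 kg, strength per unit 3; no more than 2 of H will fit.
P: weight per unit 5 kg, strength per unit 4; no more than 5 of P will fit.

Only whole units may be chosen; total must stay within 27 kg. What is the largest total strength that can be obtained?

4×P: weight 20 ≤ 27, strength 4·4 = 16.
5×P: weight 25 ≤ 27, strength 5·4 = 20.
Best is 20.

20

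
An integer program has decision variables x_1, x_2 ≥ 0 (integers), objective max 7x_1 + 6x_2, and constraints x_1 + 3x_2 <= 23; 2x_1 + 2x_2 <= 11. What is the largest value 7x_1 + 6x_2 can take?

35

The continuous relaxation peaks at (5.5, 0) with value 38.50; rounding to a feasible lattice point costs some objective.
(x_1,x_2)=(5,0): 1·5+3·0=5≤23, 2·5+2·0=10≤11, objective 35.
(x_1,x_2)=(4,1): 1·4+3·1=7≤23, 2·4+2·1=10≤11, objective 34.
No feasible integer point exceeds 35.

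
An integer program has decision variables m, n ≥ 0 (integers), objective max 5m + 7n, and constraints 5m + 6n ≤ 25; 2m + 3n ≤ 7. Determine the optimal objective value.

Relaxing integrality, the LP optimum is 17.50 at (m,n) = (3.5, 0), which is not an integer point.
(m,n)=(2,1): 5·2+6·1=16≤25, 2·2+3·1=7≤7, objective 17.
(m,n)=(3,0): 5·3+6·0=15≤25, 2·3+3·0=6≤7, objective 15.
(m,n)=(1,1): 5·1+6·1=11≤25, 2·1+3·1=5≤7, objective 12.
Maximum is 17 at (m,n)=(2,1).

17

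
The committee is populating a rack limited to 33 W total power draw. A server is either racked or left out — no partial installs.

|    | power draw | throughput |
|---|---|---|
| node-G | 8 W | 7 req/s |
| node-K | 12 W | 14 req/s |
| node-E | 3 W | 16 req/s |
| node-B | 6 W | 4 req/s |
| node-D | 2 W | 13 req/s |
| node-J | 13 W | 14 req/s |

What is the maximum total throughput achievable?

57

Treat it as a binary knapsack problem.
node-K + node-E + node-D + node-J: power draw 12 + 3 + 2 + 13 = 30 ≤ 33, throughput 14 + 16 + 13 + 14 = 57.
node-G + node-K + node-E + node-B + node-D: power draw 8 + 12 + 3 + 6 + 2 = 31 ≤ 33, throughput 7 + 14 + 16 + 4 + 13 = 54.
Best is node-K, node-E, node-D, and node-J with total throughput 57.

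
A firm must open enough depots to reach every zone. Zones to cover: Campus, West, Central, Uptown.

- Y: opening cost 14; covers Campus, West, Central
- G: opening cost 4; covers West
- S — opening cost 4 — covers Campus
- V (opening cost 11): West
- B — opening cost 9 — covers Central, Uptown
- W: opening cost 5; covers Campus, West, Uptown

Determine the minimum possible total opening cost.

14

Choose B and W: together they cover Campus, West, Central, Uptown — every zone.
Total opening cost: 9 + 5 = 14.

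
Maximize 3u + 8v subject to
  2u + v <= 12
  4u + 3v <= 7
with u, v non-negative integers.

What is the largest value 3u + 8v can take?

16

(u,v)=(0,2): 2·0+1·2=2≤12, 4·0+3·2=6≤7, objective 16.
(u,v)=(1,1): 2·1+1·1=3≤12, 4·1+3·1=7≤7, objective 11.
Maximum is 16 at (u,v)=(0,2).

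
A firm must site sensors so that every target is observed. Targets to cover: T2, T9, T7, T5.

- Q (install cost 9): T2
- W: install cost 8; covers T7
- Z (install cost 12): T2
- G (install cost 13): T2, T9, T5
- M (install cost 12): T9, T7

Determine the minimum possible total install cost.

21

This is a weighted set-cover instance.
Choose W and G: together they cover T2, T9, T7, T5 — every target.
Total install cost: 8 + 13 = 21.
No cover costs less than 21.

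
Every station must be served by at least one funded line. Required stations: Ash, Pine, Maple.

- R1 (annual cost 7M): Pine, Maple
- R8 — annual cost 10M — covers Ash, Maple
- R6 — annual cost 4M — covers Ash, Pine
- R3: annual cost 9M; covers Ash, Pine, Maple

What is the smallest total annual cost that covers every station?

R3 alone covers Ash, Pine, Maple — every station.
Total annual cost: 9.

9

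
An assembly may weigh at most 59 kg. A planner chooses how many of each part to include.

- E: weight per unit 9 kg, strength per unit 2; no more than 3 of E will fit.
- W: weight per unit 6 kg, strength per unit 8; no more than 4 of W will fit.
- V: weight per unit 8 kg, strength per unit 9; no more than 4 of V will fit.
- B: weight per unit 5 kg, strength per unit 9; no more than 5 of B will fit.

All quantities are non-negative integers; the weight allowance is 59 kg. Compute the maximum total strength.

B has the best ratio (9/5); taking only B gives at most 5×9 = 45 (stopped by the supply cap of 5).
Mixing does better — 3×W, 2×V, and 5×B: weight 59 ≤ 59, strength 3·8 + 2·9 + 5·9 = 87.

87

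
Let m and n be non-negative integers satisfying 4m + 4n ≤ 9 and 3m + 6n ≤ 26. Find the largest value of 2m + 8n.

16

The continuous relaxation peaks at (0, 2.25) with value 18.00; rounding to a feasible lattice point costs some objective.
(m,n)=(0,2): 4·0+4·2=8≤9, 3·0+6·2=12≤26, objective 16.
(m,n)=(1,1): 4·1+4·1=8≤9, 3·1+6·1=9≤26, objective 10.
(m,n)=(0,1): 4·0+4·1=4≤9, 3·0+6·1=6≤26, objective 8.
No feasible integer point exceeds 16.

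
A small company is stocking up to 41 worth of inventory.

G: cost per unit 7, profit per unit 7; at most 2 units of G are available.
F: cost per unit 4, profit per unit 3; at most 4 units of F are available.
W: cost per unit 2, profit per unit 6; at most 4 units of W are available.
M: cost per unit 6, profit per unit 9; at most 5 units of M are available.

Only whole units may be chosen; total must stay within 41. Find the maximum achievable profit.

This is a bounded integer knapsack.
4×W and 5×M: cost 38 ≤ 41, profit 4·6 + 5·9 = 69.
1×G, 4×W, and 4×M: cost 39 ≤ 41, profit 1·7 + 4·6 + 4·9 = 67.
Best is 69.

69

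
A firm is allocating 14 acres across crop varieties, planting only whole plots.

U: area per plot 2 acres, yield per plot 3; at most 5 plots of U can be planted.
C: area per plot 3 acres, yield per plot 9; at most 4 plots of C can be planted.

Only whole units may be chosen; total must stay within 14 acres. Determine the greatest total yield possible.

4×C: area 12 ≤ 14, yield 4·9 = 36.
1×U and 4×C: area 14 ≤ 14, yield 1·3 + 4·9 = 39.
Best is 39.

39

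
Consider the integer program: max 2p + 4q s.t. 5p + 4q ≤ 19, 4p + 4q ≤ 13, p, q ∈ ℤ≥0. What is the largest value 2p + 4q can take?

Relaxing integrality, the LP optimum is 13.00 at (p,q) = (0, 3.25), which is not an integer point.
(p,q)=(0,3) is feasible, giving 12.
(p,q)=(1,2) is feasible, giving 10.
No feasible integer point exceeds 12.

12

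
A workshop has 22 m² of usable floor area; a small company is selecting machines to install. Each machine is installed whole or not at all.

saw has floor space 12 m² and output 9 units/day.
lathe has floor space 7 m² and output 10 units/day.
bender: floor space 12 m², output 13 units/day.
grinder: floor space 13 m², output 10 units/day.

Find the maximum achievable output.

23

Allowing fractional choices, the relaxed optimum would be about 25.3, but machines are indivisible.
saw + lathe: floor space 12 + 7 = 19 ≤ 22, output 9 + 10 = 19.
lathe + bender: floor space 7 + 12 = 19 ≤ 22, output 10 + 13 = 23.
lathe + grinder: floor space 7 + 13 = 20 ≤ 22, output 10 + 10 = 20.
Best is lathe and bender with total output 23.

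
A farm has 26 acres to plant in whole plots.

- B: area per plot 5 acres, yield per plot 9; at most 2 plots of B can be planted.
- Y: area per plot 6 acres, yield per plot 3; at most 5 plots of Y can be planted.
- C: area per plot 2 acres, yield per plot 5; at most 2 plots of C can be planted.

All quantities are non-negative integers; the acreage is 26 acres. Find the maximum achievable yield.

C has the best ratio (5/2); taking only C gives at most 2×5 = 10 (stopped by the supply cap of 2).
Mixing does better — 2×B, 2×Y, and 2×C: area 26 ≤ 26, yield 2·9 + 2·3 + 2·5 = 34.

34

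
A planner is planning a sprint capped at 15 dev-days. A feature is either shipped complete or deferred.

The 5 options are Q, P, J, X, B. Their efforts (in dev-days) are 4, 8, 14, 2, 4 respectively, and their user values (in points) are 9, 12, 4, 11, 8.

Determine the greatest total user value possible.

32

Allowing fractional choices, the relaxed optimum would be about 35.5, but features are indivisible.
Q + P + X: effort 4 + 8 + 2 = 14 ≤ 15, user value 9 + 12 + 11 = 32.
P + X + B: effort 8 + 2 + 4 = 14 ≤ 15, user value 12 + 11 + 8 = 31.
Q + X + B: effort 4 + 2 + 4 = 10 ≤ 15, user value 9 + 11 + 8 = 28.
Best is Q, P, and X with total user value 32.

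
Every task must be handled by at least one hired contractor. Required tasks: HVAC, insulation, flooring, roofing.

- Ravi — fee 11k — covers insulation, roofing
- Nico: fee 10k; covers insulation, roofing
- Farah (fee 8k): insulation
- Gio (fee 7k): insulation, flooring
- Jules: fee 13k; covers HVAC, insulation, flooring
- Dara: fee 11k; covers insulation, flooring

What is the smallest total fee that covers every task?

The greedy cost-per-new-task heuristic would pick Gio, Nico, and Jules for 30, but a cheaper cover exists.
Choose Nico and Jules: together they cover HVAC, insulation, flooring, roofing — every task.
Total fee: 10 + 13 = 23.
No cover costs less than 23.

23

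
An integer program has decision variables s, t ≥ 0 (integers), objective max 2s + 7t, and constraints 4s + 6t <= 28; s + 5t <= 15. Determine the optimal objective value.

The continuous relaxation peaks at (3.57, 2.29) with value 23.14; rounding to a feasible lattice point costs some objective.
(s,t)=(4,2) is feasible, giving 22.
(s,t)=(3,2) is feasible, giving 20.
The best lattice point is (4,2), giving 22.

22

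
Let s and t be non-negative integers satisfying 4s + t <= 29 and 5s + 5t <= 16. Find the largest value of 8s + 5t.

24

(s,t)=(3,0): 4·3+1·0=12≤29, 5·3+5·0=15≤16, objective 24.
(s,t)=(2,1): 4·2+1·1=9≤29, 5·2+5·1=15≤16, objective 21.
(s,t)=(2,0): 4·2+1·0=8≤29, 5·2+5·0=10≤16, objective 16.
No feasible integer point exceeds 24.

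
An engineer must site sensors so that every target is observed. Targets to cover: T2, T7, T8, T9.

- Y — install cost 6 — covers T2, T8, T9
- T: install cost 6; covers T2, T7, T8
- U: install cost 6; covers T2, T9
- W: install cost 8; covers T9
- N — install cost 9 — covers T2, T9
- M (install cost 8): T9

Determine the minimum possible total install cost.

Choose Y and T: together they cover T2, T7, T8, T9 — every target.
Total install cost: 6 + 6 = 12.
No cover costs less than 12.

12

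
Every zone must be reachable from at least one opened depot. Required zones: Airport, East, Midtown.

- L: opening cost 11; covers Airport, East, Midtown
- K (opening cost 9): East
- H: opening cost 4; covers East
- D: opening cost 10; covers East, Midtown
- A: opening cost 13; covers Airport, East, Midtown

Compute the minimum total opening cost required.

11

L alone covers Airport, East, Midtown — every zone.
Total opening cost: 11.
No cover costs less than 11.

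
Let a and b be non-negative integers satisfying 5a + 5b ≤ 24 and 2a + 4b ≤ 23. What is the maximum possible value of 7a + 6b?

28

Relaxing integrality, the LP optimum is 33.60 at (a,b) = (4.8, 0), which is not an integer point.
(a,b)=(4,0): 5·4+5·0=20≤24, 2·4+4·0=8≤23, objective 28.
(a,b)=(3,1): 5·3+5·1=20≤24, 2·3+4·1=10≤23, objective 27.
(a,b)=(3,0): 5·3+5·0=15≤24, 2·3+4·0=6≤23, objective 21.
Maximum is 28 at (a,b)=(4,0).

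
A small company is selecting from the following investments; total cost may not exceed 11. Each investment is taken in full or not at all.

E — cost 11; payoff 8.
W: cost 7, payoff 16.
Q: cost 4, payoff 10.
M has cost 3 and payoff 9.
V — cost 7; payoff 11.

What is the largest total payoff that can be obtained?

26

Take W and Q: cost 7 + 4 = 11 ≤ 11, payoff 16 + 10 = 26.
No other feasible combination does better.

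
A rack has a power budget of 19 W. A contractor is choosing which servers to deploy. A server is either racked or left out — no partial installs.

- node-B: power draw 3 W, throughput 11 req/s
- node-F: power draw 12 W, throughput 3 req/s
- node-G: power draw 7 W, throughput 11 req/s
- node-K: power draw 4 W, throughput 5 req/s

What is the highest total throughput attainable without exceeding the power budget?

node-B + node-G: power draw 3 + 7 = 10 ≤ 19, throughput 11 + 11 = 22.
node-B + node-G + node-K: power draw 3 + 7 + 4 = 14 ≤ 19, throughput 11 + 11 + 5 = 27.
Best is node-B, node-G, and node-K with total throughput 27.

27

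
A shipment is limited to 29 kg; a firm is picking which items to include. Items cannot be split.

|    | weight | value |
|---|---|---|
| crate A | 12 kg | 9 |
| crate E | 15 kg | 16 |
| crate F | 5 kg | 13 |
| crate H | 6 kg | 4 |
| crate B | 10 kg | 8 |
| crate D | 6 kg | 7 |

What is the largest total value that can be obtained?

36

Take crate E, crate F, and crate D: weight 15 + 5 + 6 = 26 ≤ 29, value 16 + 13 + 7 = 36.
No other feasible combination does better.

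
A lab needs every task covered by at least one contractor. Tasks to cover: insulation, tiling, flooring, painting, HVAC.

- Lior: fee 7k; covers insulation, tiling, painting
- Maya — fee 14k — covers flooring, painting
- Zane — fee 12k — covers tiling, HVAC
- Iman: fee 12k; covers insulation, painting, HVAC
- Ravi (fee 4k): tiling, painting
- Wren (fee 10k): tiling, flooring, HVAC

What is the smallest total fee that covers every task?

17

This is a weighted set-cover instance.
The greedy cost-per-new-task heuristic would pick Ravi, Wren, and Lior for 21, but a cheaper cover exists.
Choose Lior and Wren: together they cover insulation, tiling, flooring, painting, HVAC — every task.
Total fee: 7 + 10 = 17.
No cover costs less than 17.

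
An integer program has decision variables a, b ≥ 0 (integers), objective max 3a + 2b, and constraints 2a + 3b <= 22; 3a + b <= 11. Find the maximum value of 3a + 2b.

16

(a,b)=(2,5): 2·2+3·5=19≤22, 3·2+1·5=11≤11, objective 16.
(a,b)=(1,6): 2·1+3·6=20≤22, 3·1+1·6=9≤11, objective 15.
(a,b)=(0,7): 2·0+3·7=21≤22, 3·0+1·7=7≤11, objective 14.
The best lattice point is (2,5), giving 16.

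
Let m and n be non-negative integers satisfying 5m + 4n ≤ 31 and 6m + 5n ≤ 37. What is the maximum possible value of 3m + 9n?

(m,n)=(0,7) is feasible, giving 63.
(m,n)=(1,6) is feasible, giving 57.
(m,n)=(0,6) is feasible, giving 54.
No feasible integer point exceeds 63.

63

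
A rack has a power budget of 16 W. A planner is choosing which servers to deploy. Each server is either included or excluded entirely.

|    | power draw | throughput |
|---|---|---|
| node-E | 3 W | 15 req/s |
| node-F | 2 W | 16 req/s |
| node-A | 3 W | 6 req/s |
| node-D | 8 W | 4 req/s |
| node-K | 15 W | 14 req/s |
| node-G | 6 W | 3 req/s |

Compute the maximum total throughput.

41

node-E + node-F + node-A + node-G: power draw 3 + 2 + 3 + 6 = 14 ≤ 16, throughput 15 + 16 + 6 + 3 = 40.
node-E + node-F + node-A: power draw 3 + 2 + 3 = 8 ≤ 16, throughput 15 + 16 + 6 = 37.
node-E + node-F + node-A + node-D: power draw 3 + 2 + 3 + 8 = 16 ≤ 16, throughput 15 + 16 + 6 + 4 = 41.
Best is node-E, node-F, node-A, and node-D with total throughput 41.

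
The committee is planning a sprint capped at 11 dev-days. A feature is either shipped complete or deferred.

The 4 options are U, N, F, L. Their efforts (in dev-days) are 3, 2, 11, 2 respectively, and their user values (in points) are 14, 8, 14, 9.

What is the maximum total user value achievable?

Take U, N, and L: effort 3 + 2 + 2 = 7 ≤ 11, user value 14 + 8 + 9 = 31.
No other feasible combination does better.

31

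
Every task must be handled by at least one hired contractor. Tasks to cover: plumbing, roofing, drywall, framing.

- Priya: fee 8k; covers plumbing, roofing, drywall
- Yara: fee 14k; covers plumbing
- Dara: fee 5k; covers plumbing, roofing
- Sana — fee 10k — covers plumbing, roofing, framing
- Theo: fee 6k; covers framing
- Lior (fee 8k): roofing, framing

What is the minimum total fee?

14

This is an integer covering problem.
The greedy cost-per-new-task heuristic would pick Dara, Theo, and Priya for 19, but a cheaper cover exists.
Choose Priya and Theo: together they cover plumbing, roofing, drywall, framing — every task.
Total fee: 8 + 6 = 14.
No cover costs less than 14.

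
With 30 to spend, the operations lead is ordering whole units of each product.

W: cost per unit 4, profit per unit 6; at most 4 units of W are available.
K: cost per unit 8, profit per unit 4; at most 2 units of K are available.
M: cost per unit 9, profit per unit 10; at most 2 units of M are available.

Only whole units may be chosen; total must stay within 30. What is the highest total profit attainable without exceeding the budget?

Take 3×W and 2×M: cost 30 ≤ 30, profit 3·6 + 2·10 = 38.
No other integer combination yields more.

38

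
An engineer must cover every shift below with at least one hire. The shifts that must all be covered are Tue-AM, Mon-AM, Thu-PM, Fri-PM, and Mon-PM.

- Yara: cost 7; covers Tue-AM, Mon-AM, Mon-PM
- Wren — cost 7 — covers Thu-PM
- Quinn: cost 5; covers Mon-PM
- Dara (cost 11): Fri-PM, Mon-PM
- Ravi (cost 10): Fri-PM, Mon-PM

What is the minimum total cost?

24

Choose Yara, Wren, and Ravi: together they cover Tue-AM, Mon-AM, Thu-PM, Fri-PM, Mon-PM — every shift.
Total cost: 7 + 7 + 10 = 24.
No cover costs less than 24.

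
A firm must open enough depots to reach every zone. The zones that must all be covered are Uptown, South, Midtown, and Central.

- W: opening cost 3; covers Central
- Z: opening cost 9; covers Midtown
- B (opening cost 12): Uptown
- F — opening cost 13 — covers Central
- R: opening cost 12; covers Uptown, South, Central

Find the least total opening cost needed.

The greedy cost-per-new-zone heuristic would pick W, R, and Z for 24, but a cheaper cover exists.
Choose Z and R: together they cover Uptown, South, Midtown, Central — every zone.
Total opening cost: 9 + 12 = 21.
No cover costs less than 21.

21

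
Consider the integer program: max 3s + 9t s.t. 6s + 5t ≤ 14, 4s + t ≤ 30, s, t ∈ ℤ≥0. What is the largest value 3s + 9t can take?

18

The continuous relaxation peaks at (0, 2.8) with value 25.20; rounding to a feasible lattice point costs some objective.
(s,t)=(0,2): 6·0+5·2=10≤14, 4·0+1·2=2≤30, objective 18.
(s,t)=(1,1): 6·1+5·1=11≤14, 4·1+1·1=5≤30, objective 12.
The best lattice point is (0,2), giving 18.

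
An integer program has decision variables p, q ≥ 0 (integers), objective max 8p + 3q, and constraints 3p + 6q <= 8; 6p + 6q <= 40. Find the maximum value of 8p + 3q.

The continuous relaxation peaks at (2.67, 0) with value 21.33; rounding to a feasible lattice point costs some objective.
(p,q)=(2,0): 3·2+6·0=6≤8, 6·2+6·0=12≤40, objective 16.
(p,q)=(1,0): 3·1+6·0=3≤8, 6·1+6·0=6≤40, objective 8.
No feasible integer point exceeds 16.

16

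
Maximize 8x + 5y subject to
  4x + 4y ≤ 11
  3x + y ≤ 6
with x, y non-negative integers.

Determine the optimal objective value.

Relaxing integrality, the LP optimum is 18.62 at (x,y) = (1.62, 1.12), which is not an integer point.
(x,y)=(2,0): 4·2+4·0=8≤11, 3·2+1·0=6≤6, objective 16.
(x,y)=(1,1): 4·1+4·1=8≤11, 3·1+1·1=4≤6, objective 13.
(x,y)=(0,2): 4·0+4·2=8≤11, 3·0+1·2=2≤6, objective 10.
Maximum is 16 at (x,y)=(2,0).

16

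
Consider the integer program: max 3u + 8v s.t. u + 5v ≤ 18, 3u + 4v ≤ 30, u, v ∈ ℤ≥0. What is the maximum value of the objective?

37

Relaxing integrality, the LP optimum is 38.73 at (u,v) = (7.09, 2.18), which is not an integer point.
(u,v)=(7,2): 1·7+5·2=17≤18, 3·7+4·2=29≤30, objective 37.
(u,v)=(6,2): 1·6+5·2=16≤18, 3·6+4·2=26≤30, objective 34.
(u,v)=(8,1): 1·8+5·1=13≤18, 3·8+4·1=28≤30, objective 32.
(u,v)=(7,1): 1·7+5·1=12≤18, 3·7+4·1=25≤30, objective 29.
No feasible integer point exceeds 37.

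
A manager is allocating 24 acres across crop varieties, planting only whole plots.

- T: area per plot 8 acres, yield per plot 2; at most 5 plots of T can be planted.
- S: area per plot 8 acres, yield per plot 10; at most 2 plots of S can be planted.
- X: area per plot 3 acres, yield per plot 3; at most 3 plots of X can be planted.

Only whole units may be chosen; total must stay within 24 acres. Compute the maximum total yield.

S has the best ratio (10/8); taking only S gives at most 2×10 = 20 (stopped by the supply cap of 2).
Mixing does better — 2×S and 2×X: area 22 ≤ 24, yield 2·10 + 2·3 = 26.

26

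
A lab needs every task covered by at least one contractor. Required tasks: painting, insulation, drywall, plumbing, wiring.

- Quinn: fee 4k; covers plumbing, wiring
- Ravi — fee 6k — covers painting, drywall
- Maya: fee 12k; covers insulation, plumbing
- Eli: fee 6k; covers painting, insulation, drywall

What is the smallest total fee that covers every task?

10

Choose Quinn and Eli: together they cover painting, insulation, drywall, plumbing, wiring — every task.
Total fee: 4 + 6 = 10.
No cover costs less than 10.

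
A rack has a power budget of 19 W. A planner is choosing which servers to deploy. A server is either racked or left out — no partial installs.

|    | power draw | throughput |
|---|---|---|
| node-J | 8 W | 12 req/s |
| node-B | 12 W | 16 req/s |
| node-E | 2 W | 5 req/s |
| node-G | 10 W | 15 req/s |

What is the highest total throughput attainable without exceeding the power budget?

Allowing fractional choices, the relaxed optimum would be about 30.5, but servers are indivisible.
node-B + node-E: power draw 12 + 2 = 14 ≤ 19, throughput 16 + 5 = 21.
node-E + node-G: power draw 2 + 10 = 12 ≤ 19, throughput 5 + 15 = 20.
node-J + node-G: power draw 8 + 10 = 18 ≤ 19, throughput 12 + 15 = 27.
Best is node-J and node-G with total throughput 27.

27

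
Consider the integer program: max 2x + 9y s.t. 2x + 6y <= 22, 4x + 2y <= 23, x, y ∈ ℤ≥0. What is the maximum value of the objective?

The continuous relaxation peaks at (0, 3.67) with value 33.00; rounding to a feasible lattice point costs some objective.
(x,y)=(2,3) is feasible, giving 31.
(x,y)=(1,3) is feasible, giving 29.
(x,y)=(0,3) is feasible, giving 27.
The best lattice point is (2,3), giving 31.

31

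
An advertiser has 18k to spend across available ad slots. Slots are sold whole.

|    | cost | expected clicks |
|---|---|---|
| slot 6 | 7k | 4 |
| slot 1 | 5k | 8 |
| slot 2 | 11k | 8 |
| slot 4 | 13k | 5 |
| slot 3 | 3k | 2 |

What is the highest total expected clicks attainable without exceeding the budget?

slot 6 + slot 1 + slot 3: cost 7 + 5 + 3 = 15 ≤ 18, expected clicks 4 + 8 + 2 = 14.
slot 1 + slot 2: cost 5 + 11 = 16 ≤ 18, expected clicks 8 + 8 = 16.
slot 1 + slot 4: cost 5 + 13 = 18 ≤ 18, expected clicks 8 + 5 = 13.
Best is slot 1 and slot 2 with total expected clicks 16.

16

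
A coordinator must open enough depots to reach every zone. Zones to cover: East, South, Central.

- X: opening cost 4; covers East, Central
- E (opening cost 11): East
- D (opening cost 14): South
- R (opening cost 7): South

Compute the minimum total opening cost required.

This is an integer covering problem.
Choose X and R: together they cover East, South, Central — every zone.
Total opening cost: 4 + 7 = 11.
No cover costs less than 11.

11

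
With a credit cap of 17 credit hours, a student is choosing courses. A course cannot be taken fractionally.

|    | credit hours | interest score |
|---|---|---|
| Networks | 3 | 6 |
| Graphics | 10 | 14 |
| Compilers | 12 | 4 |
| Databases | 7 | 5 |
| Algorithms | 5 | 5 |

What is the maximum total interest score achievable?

Networks + Graphics: credit hours 3 + 10 = 13 ≤ 17, interest score 6 + 14 = 20.
Graphics + Algorithms: credit hours 10 + 5 = 15 ≤ 17, interest score 14 + 5 = 19.
Graphics + Databases: credit hours 10 + 7 = 17 ≤ 17, interest score 14 + 5 = 19.
Best is Networks and Graphics with total interest score 20.

20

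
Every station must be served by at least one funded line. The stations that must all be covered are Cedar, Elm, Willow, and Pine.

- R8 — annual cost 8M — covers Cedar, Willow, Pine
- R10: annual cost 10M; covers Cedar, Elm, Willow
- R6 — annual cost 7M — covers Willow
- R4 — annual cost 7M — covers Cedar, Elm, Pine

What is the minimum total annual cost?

This is a weighted set-cover instance.
Choose R6 and R4: together they cover Cedar, Elm, Willow, Pine — every station.
Total annual cost: 7 + 7 = 14.
No cover costs less than 14.

14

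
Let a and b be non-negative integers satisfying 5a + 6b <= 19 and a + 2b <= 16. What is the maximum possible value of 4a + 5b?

(a,b)=(0,3) is feasible, giving 15.
(a,b)=(1,2) is feasible, giving 14.
Maximum is 15 at (a,b)=(0,3).

15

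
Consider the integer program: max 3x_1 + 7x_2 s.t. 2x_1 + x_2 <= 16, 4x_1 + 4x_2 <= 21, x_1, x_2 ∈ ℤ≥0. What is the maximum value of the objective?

The continuous relaxation peaks at (0, 5.25) with value 36.75; rounding to a feasible lattice point costs some objective.
(x_1,x_2)=(0,5): 2·0+1·5=5≤16, 4·0+4·5=20≤21, objective 35.
(x_1,x_2)=(1,4): 2·1+1·4=6≤16, 4·1+4·4=20≤21, objective 31.
Maximum is 35 at (x_1,x_2)=(0,5).

35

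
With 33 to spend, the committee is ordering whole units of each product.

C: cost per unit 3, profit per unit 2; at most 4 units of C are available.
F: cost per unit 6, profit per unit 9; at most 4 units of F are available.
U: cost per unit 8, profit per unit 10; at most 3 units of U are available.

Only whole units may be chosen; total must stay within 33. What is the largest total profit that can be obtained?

Take 4×F and 1×U: cost 32 ≤ 33, profit 4·9 + 1·10 = 46.
F has the best ratio (9/6) and is taken to its limit of 4; remaining capacity is filled optimally with the others.

46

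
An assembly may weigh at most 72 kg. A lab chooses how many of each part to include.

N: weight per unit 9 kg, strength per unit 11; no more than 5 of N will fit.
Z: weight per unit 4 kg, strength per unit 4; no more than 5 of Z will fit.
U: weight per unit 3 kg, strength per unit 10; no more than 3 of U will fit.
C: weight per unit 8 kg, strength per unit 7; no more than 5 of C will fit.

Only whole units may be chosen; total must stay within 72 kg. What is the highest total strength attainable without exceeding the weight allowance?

101

U has the best ratio (10/3); taking only U gives at most 3×10 = 30 (stopped by the supply cap of 3).
Mixing does better — 5×N, 4×Z, and 3×U: weight 70 ≤ 72, strength 5·11 + 4·4 + 3·10 = 101.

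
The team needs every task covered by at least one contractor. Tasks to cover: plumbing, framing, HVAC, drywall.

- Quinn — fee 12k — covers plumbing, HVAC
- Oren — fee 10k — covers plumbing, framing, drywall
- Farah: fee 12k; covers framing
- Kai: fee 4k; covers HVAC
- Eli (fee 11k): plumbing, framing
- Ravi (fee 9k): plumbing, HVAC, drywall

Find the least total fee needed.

This is an integer covering problem.
The greedy cost-per-new-task heuristic would pick Ravi and Oren for 19, but a cheaper cover exists.
Choose Oren and Kai: together they cover plumbing, framing, HVAC, drywall — every task.
Total fee: 10 + 4 = 14.
No cover costs less than 14.

14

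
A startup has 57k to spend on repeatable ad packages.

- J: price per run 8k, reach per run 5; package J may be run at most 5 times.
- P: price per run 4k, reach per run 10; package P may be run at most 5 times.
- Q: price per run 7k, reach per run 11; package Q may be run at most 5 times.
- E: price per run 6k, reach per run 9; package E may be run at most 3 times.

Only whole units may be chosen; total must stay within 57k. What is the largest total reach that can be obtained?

4×P, 5×Q, and 1×E: price 57 ≤ 57, reach 4·10 + 5·11 + 1·9 = 104.
5×P and 5×Q: price 55 ≤ 57, reach 5·10 + 5·11 = 105.
Best is 105.

105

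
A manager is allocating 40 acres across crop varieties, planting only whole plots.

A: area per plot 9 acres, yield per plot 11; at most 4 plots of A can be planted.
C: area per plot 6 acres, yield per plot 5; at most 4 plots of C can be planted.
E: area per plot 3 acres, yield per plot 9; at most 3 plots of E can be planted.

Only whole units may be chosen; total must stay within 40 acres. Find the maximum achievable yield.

E has the best ratio (9/3); taking only E gives at most 3×9 = 27 (stopped by the supply cap of 3).
Mixing does better — 3×A and 3×E: area 36 ≤ 40, yield 3·11 + 3·9 = 60.

60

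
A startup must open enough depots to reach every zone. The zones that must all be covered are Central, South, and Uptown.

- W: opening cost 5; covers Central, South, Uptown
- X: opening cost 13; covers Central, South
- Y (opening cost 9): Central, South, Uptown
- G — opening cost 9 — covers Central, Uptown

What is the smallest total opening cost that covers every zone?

This is an integer covering problem.
W alone covers Central, South, Uptown — every zone.
Total opening cost: 5.

5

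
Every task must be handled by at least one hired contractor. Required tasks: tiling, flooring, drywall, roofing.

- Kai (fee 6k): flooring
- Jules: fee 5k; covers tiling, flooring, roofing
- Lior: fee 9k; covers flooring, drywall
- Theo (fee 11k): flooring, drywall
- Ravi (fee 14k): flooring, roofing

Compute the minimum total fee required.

Choose Jules and Lior: together they cover tiling, flooring, drywall, roofing — every task.
Total fee: 5 + 9 = 14.
No cover costs less than 14.

14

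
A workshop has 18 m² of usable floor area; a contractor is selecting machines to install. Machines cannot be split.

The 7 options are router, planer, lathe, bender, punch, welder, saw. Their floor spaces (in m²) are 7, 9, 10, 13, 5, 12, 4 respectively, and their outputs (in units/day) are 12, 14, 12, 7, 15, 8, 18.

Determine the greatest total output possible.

punch + saw: floor space 5 + 4 = 9 ≤ 18, output 15 + 18 = 33.
router + punch + saw: floor space 7 + 5 + 4 = 16 ≤ 18, output 12 + 15 + 18 = 45.
planer + punch + saw: floor space 9 + 5 + 4 = 18 ≤ 18, output 14 + 15 + 18 = 47.
Best is planer, punch, and saw with total output 47.

47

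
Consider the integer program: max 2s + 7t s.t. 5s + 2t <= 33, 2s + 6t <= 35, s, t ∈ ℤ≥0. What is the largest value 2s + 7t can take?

Relaxing integrality, the LP optimum is 40.83 at (s,t) = (0, 5.83), which is not an integer point.
(s,t)=(2,5): 5·2+2·5=20≤33, 2·2+6·5=34≤35, objective 39.
(s,t)=(1,5): 5·1+2·5=15≤33, 2·1+6·5=32≤35, objective 37.
The best lattice point is (2,5), giving 39.

39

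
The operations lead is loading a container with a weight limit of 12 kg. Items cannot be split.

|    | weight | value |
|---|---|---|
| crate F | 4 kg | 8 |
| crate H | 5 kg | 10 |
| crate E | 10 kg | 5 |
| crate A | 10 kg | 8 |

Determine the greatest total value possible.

18

This is an integer program with binary decision variables.
Take crate F and crate H: weight 4 + 5 = 9 ≤ 12, value 8 + 10 = 18.
No other feasible combination does better.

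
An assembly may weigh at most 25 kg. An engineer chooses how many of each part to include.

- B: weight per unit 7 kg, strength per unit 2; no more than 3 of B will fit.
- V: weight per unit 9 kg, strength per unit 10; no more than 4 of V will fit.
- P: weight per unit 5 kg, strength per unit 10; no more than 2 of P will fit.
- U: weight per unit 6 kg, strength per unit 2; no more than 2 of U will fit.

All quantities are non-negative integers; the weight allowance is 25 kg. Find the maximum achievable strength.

32

1×V and 2×P: weight 19 ≤ 25, strength 1·10 + 2·10 = 30.
1×V, 2×P, and 1×U: weight 25 ≤ 25, strength 1·10 + 2·10 + 1·2 = 32.
Best is 32.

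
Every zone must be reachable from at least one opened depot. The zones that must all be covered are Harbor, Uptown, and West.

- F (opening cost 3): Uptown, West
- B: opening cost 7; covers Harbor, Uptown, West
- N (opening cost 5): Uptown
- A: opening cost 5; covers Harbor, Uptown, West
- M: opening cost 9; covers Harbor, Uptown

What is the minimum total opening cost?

The greedy cost-per-new-zone heuristic would pick F and A for 8, but a cheaper cover exists.
A alone covers Harbor, Uptown, West — every zone.
Total opening cost: 5.
No cover costs less than 5.

5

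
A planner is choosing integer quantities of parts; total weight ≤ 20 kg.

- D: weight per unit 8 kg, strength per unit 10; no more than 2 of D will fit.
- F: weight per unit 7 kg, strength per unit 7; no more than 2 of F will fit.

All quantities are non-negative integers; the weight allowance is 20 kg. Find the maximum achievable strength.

20

Take 2×D: weight 16 ≤ 20, strength 2·10 = 20.
D has the best ratio (10/8) and is taken to its limit of 2; remaining capacity is filled optimally with the others.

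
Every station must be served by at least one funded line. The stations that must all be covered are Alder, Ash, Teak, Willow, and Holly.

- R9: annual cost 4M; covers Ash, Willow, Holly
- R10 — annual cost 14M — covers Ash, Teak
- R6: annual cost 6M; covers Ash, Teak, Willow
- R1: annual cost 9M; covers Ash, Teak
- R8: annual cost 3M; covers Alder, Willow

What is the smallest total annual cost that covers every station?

13

Choose R9, R6, and R8: together they cover Alder, Ash, Teak, Willow, Holly — every station.
Total annual cost: 4 + 6 + 3 = 13.
No cover costs less than 13.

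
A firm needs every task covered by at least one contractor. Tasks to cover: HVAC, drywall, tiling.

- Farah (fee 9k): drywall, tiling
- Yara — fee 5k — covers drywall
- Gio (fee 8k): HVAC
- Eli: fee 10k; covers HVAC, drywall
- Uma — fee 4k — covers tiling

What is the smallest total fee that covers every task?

14

The greedy cost-per-new-task heuristic would pick Uma, Yara, and Gio for 17, but a cheaper cover exists.
Choose Eli and Uma: together they cover HVAC, drywall, tiling — every task.
Total fee: 10 + 4 = 14.
No cover costs less than 14.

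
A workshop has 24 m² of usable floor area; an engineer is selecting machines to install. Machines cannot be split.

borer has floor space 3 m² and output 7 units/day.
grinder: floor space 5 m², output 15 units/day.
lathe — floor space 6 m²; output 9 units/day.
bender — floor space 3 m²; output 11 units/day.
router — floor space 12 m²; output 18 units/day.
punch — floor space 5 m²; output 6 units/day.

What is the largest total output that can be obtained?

51

Take borer, grinder, bender, and router: floor space 3 + 5 + 3 + 12 = 23 ≤ 24, output 7 + 15 + 11 + 18 = 51.
No other feasible combination does better.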